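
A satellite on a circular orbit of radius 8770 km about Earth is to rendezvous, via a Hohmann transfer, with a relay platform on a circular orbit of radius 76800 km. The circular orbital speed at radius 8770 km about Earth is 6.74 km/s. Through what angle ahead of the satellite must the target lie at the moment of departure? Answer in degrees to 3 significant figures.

φ = 105°

From the circular-orbit relation v² = μ/r at r = 8770 km: μ = v²r = (6.74)² × 8770 = 3.98400×10^5 km³/s².
The Hohmann ellipse has a_t = (r₁ + r₂)/2 = 42785 km.
The half-period of the transfer ellipse is t = π√(a_t³/μ) = 44048 s.
Target angular speed ω₂ = √(μ/r₂³) = 2.9656×10^-5 rad/s.
Angle swept by the target during transfer: ω₂·t = 1.3063 rad = 74.85°.
The satellite traverses 180° on the transfer ellipse, so the target must lead by 180° − 74.85° = 105°.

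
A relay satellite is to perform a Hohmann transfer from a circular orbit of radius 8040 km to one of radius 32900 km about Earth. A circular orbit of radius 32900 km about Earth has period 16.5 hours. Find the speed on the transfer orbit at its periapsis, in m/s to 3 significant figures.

v = 8920 m/s

From Kepler's third law T² = 4π²r³/μ at r = 32900 km, T = 16.5 hours = 16.5 × 3600 s = 59400 s: μ = 4π²r³/T² = 3.98451×10^5 km³/s².
Semi-major axis of the transfer orbit: a_t = (8040 + 32900)/2 = 20470 km.
The periapsis of the transfer ellipse is at r = 8040 km.
Applying v² = μ(2/r − 1/a_t): v = 8.925 km/s.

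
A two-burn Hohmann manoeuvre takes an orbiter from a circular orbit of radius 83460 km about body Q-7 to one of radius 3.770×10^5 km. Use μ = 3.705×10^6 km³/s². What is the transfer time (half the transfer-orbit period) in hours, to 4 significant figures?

Transfer-ellipse semi-major axis a_t = (r₁ + r₂)/2 = (83460 + 3.770×10^5)/2 = 2.3023×10^5 km.
Half the transfer-orbit period gives t = π√(a_t³/μ) = 1.803×10^5 s.
Converting: 1.803×10^5 s ÷ 3600 s/hour = 50.08 hours.

t = 50.08 hours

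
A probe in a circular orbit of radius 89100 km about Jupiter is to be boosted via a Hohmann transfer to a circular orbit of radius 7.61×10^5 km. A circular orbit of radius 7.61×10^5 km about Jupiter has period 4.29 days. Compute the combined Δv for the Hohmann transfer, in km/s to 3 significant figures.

From Kepler's third law T² = 4π²r³/μ at r = 7.61×10^5 km, T = 4.29 days = 4.29 × 86400 s = 3.70656×10^5 s: μ = 4π²r³/T² = 1.26640×10^8 km³/s².
The Hohmann ellipse has a_t = (r₁ + r₂)/2 = 4.2505×10^5 km.
At r₁ the circular-orbit speed is v₁ = √(μ/r₁) = 37.700 km/s.
Transfer-orbit speed at r₁ (v² = μ(2/r − 1/a)): v_p = √[μ(2/r₁ − 1/a_t)] = 50.445 km/s.
First burn Δv₁ = |v_p − v₁| = 12.745 km/s.
At r₂, v₂ = √(μ/r₂) = 12.90011 km/s.
Transfer-orbit speed at r₂: v_a = √[μ(2/r₂ − 1/a_t)] = 5.906257 km/s.
Second burn Δv₂ = |v₂ − v_a| = 6.9939 km/s.
Δv = Δv₁ + Δv₂ = 12.745 + 6.9939 = 19.74 km/s.

Δv = 19.7 km/s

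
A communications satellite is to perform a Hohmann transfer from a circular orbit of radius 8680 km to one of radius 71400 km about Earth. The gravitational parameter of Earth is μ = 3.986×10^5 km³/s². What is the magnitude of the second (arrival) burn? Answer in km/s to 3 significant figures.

Transfer-ellipse semi-major axis a_t = (r₁ + r₂)/2 = (8680 + 71400)/2 = 40040 km.
On the circular orbit at r = 71400 km, v_c = √(μ/r) = 2.363 km/s.
Transfer-orbit speed at the same r (vis-viva, a = a_t): v_t = √[μ(2/r − 1/a_t)] = 1.100 km/s.
Δv₂ = |v_t − v_c| = |1.100 − 2.363| = 1.263 km/s.

Δv₂ = 1.26 km/s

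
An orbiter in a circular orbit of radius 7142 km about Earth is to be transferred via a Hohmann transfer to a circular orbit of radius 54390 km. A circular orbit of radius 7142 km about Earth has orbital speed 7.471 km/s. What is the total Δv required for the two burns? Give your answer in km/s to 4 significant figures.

From the circular-orbit relation v² = μ/r at r = 7142 km: μ = v²r = (7.471)² × 7142 = 3.98637×10^5 km³/s².
Transfer-ellipse semi-major axis a_t = (r₁ + r₂)/2 = (7142 + 54390)/2 = 30766 km.
At r₁ the circular-orbit speed is v₁ = √(μ/r₁) = 7.4710 km/s.
On the transfer ellipse at r₁, vis-viva equation gives v_p = √[μ(2/r₁ − 1/a_t)] = 9.9335 km/s.
First burn Δv₁ = |v_p − v₁| = 2.4625 km/s.
Circular speed at r₂: v₂ = √(μ/r₂) = 2.7073 km/s.
Transfer-orbit speed at r₂: v_a = √[μ(2/r₂ − 1/a_t)] = 1.3044 km/s.
Second burn Δv₂ = |v₂ − v_a| = 1.4029 km/s.
Total Δv = Δv₁ + Δv₂ = 3.865 km/s.

Δv = 3.865 km/s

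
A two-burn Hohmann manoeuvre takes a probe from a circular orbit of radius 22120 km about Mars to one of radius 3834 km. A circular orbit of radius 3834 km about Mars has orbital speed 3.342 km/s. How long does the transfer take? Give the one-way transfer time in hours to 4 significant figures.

From the circular-orbit relation v² = μ/r at r = 3834 km: μ = v²r = (3.342)² × 3834 = 42821.8 km³/s².
The Hohmann ellipse has a_t = (r₁ + r₂)/2 = 12977 km.
Half the transfer-orbit period gives t = π√(a_t³/μ) = 22443 s.
Converting: 22443 s ÷ 3600 s/hour = 6.234 hours.

t = 6.234 hours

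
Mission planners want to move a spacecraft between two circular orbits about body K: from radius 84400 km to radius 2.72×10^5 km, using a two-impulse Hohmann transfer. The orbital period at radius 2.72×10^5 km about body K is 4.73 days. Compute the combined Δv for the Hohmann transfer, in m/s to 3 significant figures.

From Kepler's third law T² = 4π²r³/μ at r = 2.72×10^5 km, T = 4.73 days = 4.73 × 86400 s = 4.08672×10^5 s: μ = 4π²r³/T² = 4.75682×10^6 km³/s².
The Hohmann ellipse has a_t = (r₁ + r₂)/2 = 1.782×10^5 km.
Circular speed at r₁: v₁ = √(μ/r₁) = √(4.75682×10^6/84400) = 7.507 km/s.
Transfer-orbit speed at r₁ (vis-viva equation): v_p = √[μ(2/r₁ − 1/a_t)] = 9.275 km/s.
First burn Δv₁ = |v_p − v₁| = 1.768 km/s.
Circular speed at r₂: v₂ = √(μ/r₂) = 4.182 km/s.
Transfer-orbit speed at r₂: v_a = √[μ(2/r₂ − 1/a_t)] = 2.878 km/s.
Second burn Δv₂ = |v₂ − v_a| = 1.304 km/s.
Total Δv = Δv₁ + Δv₂ = 3.072 km/s.

Δv = 3070 m/s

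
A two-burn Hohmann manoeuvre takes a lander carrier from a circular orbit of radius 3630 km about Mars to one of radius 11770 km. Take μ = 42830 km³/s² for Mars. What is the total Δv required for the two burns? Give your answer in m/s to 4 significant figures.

Transfer-ellipse semi-major axis a_t = (r₁ + r₂)/2 = (3630 + 11770)/2 = 7700 km.
At r₁ the circular-orbit speed is v₁ = √(μ/r₁) = 3.43495 km/s.
On the transfer ellipse at r₁, vis-viva gives v_p = √[μ(2/r₁ − 1/a_t)] = 4.24682 km/s.
First burn Δv₁ = |v_p − v₁| = 0.8119 km/s.
Circular speed at r₂: v₂ = √(μ/r₂) = 1.9076 km/s.
Transfer-orbit speed at r₂: v_a = √[μ(2/r₂ − 1/a_t)] = 1.3098 km/s.
Second burn Δv₂ = |v₂ − v_a| = 0.5978 km/s.
Total Δv = Δv₁ + Δv₂ = 1.410 km/s.

Δv = 1410 m/s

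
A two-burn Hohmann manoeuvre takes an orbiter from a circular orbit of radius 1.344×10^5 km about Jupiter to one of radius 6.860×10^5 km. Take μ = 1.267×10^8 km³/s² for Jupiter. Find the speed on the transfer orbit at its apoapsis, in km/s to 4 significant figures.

Transfer-ellipse semi-major axis a_t = (r₁ + r₂)/2 = (1.344×10^5 + 6.860×10^5)/2 = 4.102×10^5 km.
At apoapsis, r = 6.860×10^5 km.
Applying v² = μ(2/r − 1/a_t): v = 7.779 km/s.

v = 7.779 km/s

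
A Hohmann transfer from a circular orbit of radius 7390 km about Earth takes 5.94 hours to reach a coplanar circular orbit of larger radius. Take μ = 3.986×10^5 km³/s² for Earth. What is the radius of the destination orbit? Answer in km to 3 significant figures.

r₂ = 45500 km

Transfer time t = 5.94 hours = 21384 s, and t = π√(a_t³/μ).
So a_t = (μ t²/π²)^(1/3) = (3.986×10^5 × (21384)² / π²)^(1/3) = 26433 km.
Since a_t = (r₁ + r₂)/2, r₂ = 2a_t − r₁ = 2×26433 − 7390 = 45476 km.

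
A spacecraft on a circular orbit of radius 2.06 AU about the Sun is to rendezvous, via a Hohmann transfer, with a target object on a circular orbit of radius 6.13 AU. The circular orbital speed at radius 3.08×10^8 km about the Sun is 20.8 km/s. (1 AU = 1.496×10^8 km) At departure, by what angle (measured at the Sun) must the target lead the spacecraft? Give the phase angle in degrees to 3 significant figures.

φ = 81.7°

From the circular-orbit relation v² = μ/r at r = 3.08×10^8 km: μ = v²r = (20.8)² × 3.08×10^8 = 1.33253×10^11 km³/s².
In km: r₁ = 2.06 × 1.496×10^8 = 3.08176×10^8 km; r₂ = 6.13 × 1.496×10^8 = 9.17048×10^8 km.
The Hohmann ellipse has a_t = (r₁ + r₂)/2 = 6.12612×10^8 km.
The half-period of the transfer ellipse is t = π√(a_t³/μ) = 1.3049×10^8 s.
The target's mean motion on its circular orbit is ω₂ = √(μ/r₂³) = 1.3145×10^-8 rad/s.
Angle swept by the target during transfer: ω₂·t = 1.7153 rad = 98.28°.
The spacecraft traverses 180° on the transfer ellipse, so the target must lead by 180° − 98.28° = 81.7°.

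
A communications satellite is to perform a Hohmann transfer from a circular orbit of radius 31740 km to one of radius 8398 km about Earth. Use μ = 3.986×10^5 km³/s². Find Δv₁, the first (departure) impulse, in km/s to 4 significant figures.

Semi-major axis of the transfer orbit: a_t = (31740 + 8398)/2 = 20069 km.
Circular speed at r = 31740 km: v_c = √(μ/r) = 3.5438 km/s.
Transfer-orbit speed at the same r (vis-viva, a = a_t): v_t = √[μ(2/r − 1/a_t)] = 2.2924 km/s.
Δv₁ = |v_t − v_c| = |2.2924 − 3.5438| = 1.251 km/s.

Δv₁ = 1.251 km/s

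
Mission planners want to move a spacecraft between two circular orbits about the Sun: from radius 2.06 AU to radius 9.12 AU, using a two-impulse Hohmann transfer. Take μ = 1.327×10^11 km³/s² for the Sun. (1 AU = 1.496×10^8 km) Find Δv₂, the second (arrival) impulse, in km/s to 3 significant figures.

In km: r₁ = 2.06 × 1.496×10^8 = 3.08176×10^8 km; r₂ = 9.12 × 1.496×10^8 = 1.364352×10^9 km.
The Hohmann ellipse has a_t = (r₁ + r₂)/2 = 8.36264×10^8 km.
Circular speed at r = 1.364352×10^9 km: v_c = √(μ/r) = 9.862 km/s.
Vis-viva on the transfer ellipse at r = 1.364352×10^9 km gives v_t = √[μ(2/r − 1/a_t)] = 5.987 km/s.
Δv₂ = |v_t − v_c| = |5.987 − 9.862| = 3.875 km/s.

Δv₂ = 3.88 km/s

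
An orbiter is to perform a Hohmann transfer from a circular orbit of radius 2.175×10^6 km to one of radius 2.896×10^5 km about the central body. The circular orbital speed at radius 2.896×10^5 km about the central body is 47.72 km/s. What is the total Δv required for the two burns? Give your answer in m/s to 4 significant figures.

From the circular-orbit relation v² = μ/r at r = 2.896×10^5 km: μ = v²r = (47.72)² × 2.896×10^5 = 6.59477×10^8 km³/s².
Semi-major axis of the transfer orbit: a_t = (2.175×10^6 + 2.896×10^5)/2 = 1.2323×10^6 km.
At r₁ the circular-orbit speed is v₁ = √(μ/r₁) = 17.413 km/s.
Transfer-orbit speed at r₁ (v² = μ(2/r − 1/a)): v_a = √[μ(2/r₁ − 1/a_t)] = 8.4413 km/s.
First burn Δv₁ = |v_a − v₁| = 8.972 km/s.
Circular speed at r₂: v₂ = √(μ/r₂) = 47.72 km/s.
Transfer-orbit speed at r₂: v_p = √[μ(2/r₂ − 1/a_t)] = 63.40 km/s.
Second burn Δv₂ = |v₂ − v_p| = 15.68 km/s.
Total Δv = Δv₁ + Δv₂ = 24.65 km/s.

Δv = 24650 m/s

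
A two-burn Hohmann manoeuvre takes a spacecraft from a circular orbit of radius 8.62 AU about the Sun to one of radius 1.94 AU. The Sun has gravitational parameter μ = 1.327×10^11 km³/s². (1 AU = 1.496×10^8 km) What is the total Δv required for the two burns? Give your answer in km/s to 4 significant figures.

Δv = 9.934 km/s

In km: r₁ = 8.62 × 1.496×10^8 = 1.289552×10^9 km; r₂ = 1.94 × 1.496×10^8 = 2.90224×10^8 km.
Semi-major axis of the transfer orbit: a_t = (1.289552×10^9 + 2.90224×10^8)/2 = 7.89888×10^8 km.
Circular speed at r₁: v₁ = √(μ/r₁) = √(1.327×10^11/1.289552×10^9) = 10.144 km/s.
Transfer-orbit speed at r₁ (vis-viva equation): v_a = √[μ(2/r₁ − 1/a_t)] = 6.1489 km/s.
First burn Δv₁ = |v_a − v₁| = 3.995 km/s.
At r₂, v₂ = √(μ/r₂) = 21.383 km/s.
Transfer-orbit speed at r₂: v_p = √[μ(2/r₂ − 1/a_t)] = 27.322 km/s.
Second burn Δv₂ = |v₂ − v_p| = 5.939 km/s.
Total Δv = Δv₁ + Δv₂ = 9.934 km/s.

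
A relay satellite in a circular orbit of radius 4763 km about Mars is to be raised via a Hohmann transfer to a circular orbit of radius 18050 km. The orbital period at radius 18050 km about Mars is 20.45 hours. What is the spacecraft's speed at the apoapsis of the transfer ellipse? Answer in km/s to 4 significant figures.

From Kepler's third law T² = 4π²r³/μ at r = 18050 km, T = 20.45 hours = 20.45 × 3600 s = 73620 s: μ = 4π²r³/T² = 42835.1 km³/s².
Semi-major axis of the transfer orbit: a_t = (4763 + 18050)/2 = 11406.5 km.
At apoapsis, r = 18050 km.
Applying v² = μ(2/r − 1/a_t): v = 0.9955 km/s.

v = 0.9955 km/s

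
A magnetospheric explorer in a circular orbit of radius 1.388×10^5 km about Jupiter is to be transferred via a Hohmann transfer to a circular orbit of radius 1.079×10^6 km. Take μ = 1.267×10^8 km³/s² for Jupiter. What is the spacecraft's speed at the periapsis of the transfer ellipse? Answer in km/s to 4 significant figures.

v = 40.22 km/s

Transfer-ellipse semi-major axis a_t = (r₁ + r₂)/2 = (1.388×10^5 + 1.079×10^6)/2 = 6.089×10^5 km.
At periapsis, r = 1.388×10^5 km.
Vis-viva: v = √[μ(2/r − 1/a_t)] = √[1.267×10^8 × (2/1.388×10^5 − 1/6.089×10^5)] = 40.22 km/s.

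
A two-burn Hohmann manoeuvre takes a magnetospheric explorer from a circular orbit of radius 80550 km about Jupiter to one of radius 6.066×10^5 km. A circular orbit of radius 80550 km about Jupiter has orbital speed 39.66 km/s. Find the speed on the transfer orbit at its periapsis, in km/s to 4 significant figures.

From the circular-orbit relation v² = μ/r at r = 80550 km: μ = v²r = (39.66)² × 80550 = 1.26698×10^8 km³/s².
Semi-major axis of the transfer orbit: a_t = (80550 + 6.066×10^5)/2 = 3.43575×10^5 km.
The periapsis of the transfer ellipse is at r = 80550 km.
From the vis-viva equation, v = √[μ(2/r − 1/a_t)] = 52.70 km/s.

v = 52.70 km/s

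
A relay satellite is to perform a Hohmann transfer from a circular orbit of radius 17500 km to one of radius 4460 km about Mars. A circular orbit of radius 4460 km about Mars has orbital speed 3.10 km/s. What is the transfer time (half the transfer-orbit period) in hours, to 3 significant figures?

t = 4.85 hours

From the circular-orbit relation v² = μ/r at r = 4460 km: μ = v²r = (3.10)² × 4460 = 42860.6 km³/s².
Transfer-ellipse semi-major axis a_t = (r₁ + r₂)/2 = (17500 + 4460)/2 = 10980 km.
Half the transfer-orbit period gives t = π√(a_t³/μ) = 17460 s.
Converting: 17460 s ÷ 3600 s/hour = 4.85 hours.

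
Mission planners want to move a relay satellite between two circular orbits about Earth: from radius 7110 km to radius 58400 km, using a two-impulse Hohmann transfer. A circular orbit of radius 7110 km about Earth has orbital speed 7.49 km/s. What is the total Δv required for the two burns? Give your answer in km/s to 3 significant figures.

Δv = 3.91 km/s

From the circular-orbit relation v² = μ/r at r = 7110 km: μ = v²r = (7.49)² × 7110 = 3.98872×10^5 km³/s².
The Hohmann ellipse has a_t = (r₁ + r₂)/2 = 32755 km.
Circular speed at r₁: v₁ = √(μ/r₁) = √(3.98872×10^5/7110) = 7.4900 km/s.
On the transfer ellipse at r₁, v² = μ(2/r − 1/a) gives v_p = √[μ(2/r₁ − 1/a_t)] = 10.001 km/s.
First burn Δv₁ = |v_p − v₁| = 2.511 km/s.
At r₂, v₂ = √(μ/r₂) = 2.6134 km/s.
Transfer-orbit speed at r₂: v_a = √[μ(2/r₂ − 1/a_t)] = 1.2176 km/s.
Second burn Δv₂ = |v₂ − v_a| = 1.396 km/s.
Total Δv = Δv₁ + Δv₂ = 3.907 km/s.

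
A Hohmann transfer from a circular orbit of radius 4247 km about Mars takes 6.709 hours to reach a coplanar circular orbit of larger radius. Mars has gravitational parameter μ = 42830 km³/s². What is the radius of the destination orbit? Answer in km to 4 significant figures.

r₂ = 23010 km

Transfer time t = 6.709 hours = 24152.4 s, and t = π√(a_t³/μ).
So a_t = (μ t²/π²)^(1/3) = (42830 × (24152.4)² / π²)^(1/3) = 13629 km.
Since a_t = (r₁ + r₂)/2, r₂ = 2a_t − r₁ = 2×13629 − 4247 = 23011 km.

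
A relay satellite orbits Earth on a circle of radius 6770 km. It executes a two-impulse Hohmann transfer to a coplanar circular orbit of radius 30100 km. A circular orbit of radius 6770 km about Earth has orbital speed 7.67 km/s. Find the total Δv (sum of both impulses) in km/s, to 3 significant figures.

From the circular-orbit relation v² = μ/r at r = 6770 km: μ = v²r = (7.67)² × 6770 = 3.98272×10^5 km³/s².
Semi-major axis of the transfer orbit: a_t = (6770 + 30100)/2 = 18435 km.
Circular speed at r₁: v₁ = √(μ/r₁) = √(3.98272×10^5/6770) = 7.670 km/s.
Transfer-orbit speed at r₁ (vis-viva equation): v_p = √[μ(2/r₁ − 1/a_t)] = 9.801 km/s.
First burn Δv₁ = |v_p − v₁| = 2.131 km/s.
At r₂, v₂ = √(μ/r₂) = 3.6375 km/s.
Transfer-orbit speed at r₂: v_a = √[μ(2/r₂ − 1/a_t)] = 2.2043 km/s.
Second burn Δv₂ = |v₂ − v_a| = 1.433 km/s.
Δv = Δv₁ + Δv₂ = 2.131 + 1.433 = 3.564 km/s.

Δv = 3.56 km/s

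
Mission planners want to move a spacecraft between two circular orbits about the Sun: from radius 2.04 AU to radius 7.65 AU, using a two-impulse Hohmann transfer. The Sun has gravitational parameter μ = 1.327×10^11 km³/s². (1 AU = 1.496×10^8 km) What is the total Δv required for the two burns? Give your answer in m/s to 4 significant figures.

In km: r₁ = 2.04 × 1.496×10^8 = 3.05184×10^8 km; r₂ = 7.65 × 1.496×10^8 = 1.14444×10^9 km.
Transfer-ellipse semi-major axis a_t = (r₁ + r₂)/2 = (3.05184×10^8 + 1.14444×10^9)/2 = 7.24812×10^8 km.
Circular speed at r₁: v₁ = √(μ/r₁) = √(1.327×10^11/3.05184×10^8) = 20.85 km/s.
On the transfer ellipse at r₁, v² = μ(2/r − 1/a) gives v_p = √[μ(2/r₁ − 1/a_t)] = 26.20 km/s.
First burn Δv₁ = |v_p − v₁| = 5.350 km/s.
Circular speed at r₂: v₂ = √(μ/r₂) = 10.768 km/s.
Transfer-orbit speed at r₂: v_a = √[μ(2/r₂ − 1/a_t)] = 6.9873 km/s.
Second burn Δv₂ = |v₂ − v_a| = 3.781 km/s.
Δv = Δv₁ + Δv₂ = 5.350 + 3.781 = 9.131 km/s.

Δv = 9131 m/s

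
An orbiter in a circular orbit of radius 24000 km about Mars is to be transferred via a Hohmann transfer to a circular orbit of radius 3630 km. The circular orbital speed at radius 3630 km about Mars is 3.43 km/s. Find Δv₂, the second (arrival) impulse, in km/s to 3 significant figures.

From the circular-orbit relation v² = μ/r at r = 3630 km: μ = v²r = (3.43)² × 3630 = 42706.6 km³/s².
Semi-major axis of the transfer orbit: a_t = (24000 + 3630)/2 = 13815 km.
Circular speed at r = 3630 km: v_c = √(μ/r) = 3.430 km/s.
Vis-viva on the transfer ellipse at r = 3630 km gives v_t = √[μ(2/r − 1/a_t)] = 4.521 km/s.
Δv₂ = |v_t − v_c| = |4.521 − 3.430| = 1.091 km/s.

Δv₂ = 1.09 km/s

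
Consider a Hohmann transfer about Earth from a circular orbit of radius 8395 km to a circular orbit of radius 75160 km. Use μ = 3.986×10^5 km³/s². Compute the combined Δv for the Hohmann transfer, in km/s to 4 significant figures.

The Hohmann ellipse has a_t = (r₁ + r₂)/2 = 41777.5 km.
At r₁ the circular-orbit speed is v₁ = √(μ/r₁) = 6.8906 km/s.
On the transfer ellipse at r₁, vis-viva gives v_p = √[μ(2/r₁ − 1/a_t)] = 9.2423 km/s.
First burn Δv₁ = |v_p − v₁| = 2.3517 km/s.
At r₂, v₂ = √(μ/r₂) = 2.3029 km/s.
Transfer-orbit speed at r₂: v_a = √[μ(2/r₂ − 1/a_t)] = 1.0323 km/s.
Second burn Δv₂ = |v₂ − v_a| = 1.2706 km/s.
Total Δv = Δv₁ + Δv₂ = 3.622 km/s.

Δv = 3.622 km/s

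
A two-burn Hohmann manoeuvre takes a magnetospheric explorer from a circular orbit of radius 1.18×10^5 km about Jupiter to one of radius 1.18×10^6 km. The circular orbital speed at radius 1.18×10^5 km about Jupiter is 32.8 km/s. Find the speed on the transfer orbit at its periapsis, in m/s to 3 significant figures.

v = 44200 m/s

From the circular-orbit relation v² = μ/r at r = 1.18×10^5 km: μ = v²r = (32.8)² × 1.18×10^5 = 1.26949×10^8 km³/s².
Transfer-ellipse semi-major axis a_t = (r₁ + r₂)/2 = (1.180×10^5 + 1.180×10^6)/2 = 6.490×10^5 km.
At periapsis, r = 1.180×10^5 km.
Applying v² = μ(2/r − 1/a_t): v = 44.23 km/s.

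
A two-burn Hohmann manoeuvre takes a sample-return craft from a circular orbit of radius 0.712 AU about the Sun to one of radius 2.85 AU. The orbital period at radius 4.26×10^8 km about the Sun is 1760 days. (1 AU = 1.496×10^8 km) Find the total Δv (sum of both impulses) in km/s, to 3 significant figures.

Δv = 15.8 km/s

From Kepler's third law T² = 4π²r³/μ at r = 4.26×10^8 km, T = 1760 days = 1760 × 86400 s = 1.52064×10^8 s: μ = 4π²r³/T² = 1.31988×10^11 km³/s².
In km: r₁ = 0.712 × 1.496×10^8 = 1.065152×10^8 km; r₂ = 2.85 × 1.496×10^8 = 4.2636×10^8 km.
Semi-major axis of the transfer orbit: a_t = (1.065152×10^8 + 4.2636×10^8)/2 = 2.664376×10^8 km.
At r₁ the circular-orbit speed is v₁ = √(μ/r₁) = 35.202 km/s.
On the transfer ellipse at r₁, vis-viva equation gives v_p = √[μ(2/r₁ − 1/a_t)] = 44.530 km/s.
First burn Δv₁ = |v_p − v₁| = 9.328 km/s.
At r₂, v₂ = √(μ/r₂) = 17.59 km/s.
Transfer-orbit speed at r₂: v_a = √[μ(2/r₂ − 1/a_t)] = 11.12 km/s.
Second burn Δv₂ = |v₂ − v_a| = 6.470 km/s.
Δv = Δv₁ + Δv₂ = 9.328 + 6.470 = 15.80 km/s.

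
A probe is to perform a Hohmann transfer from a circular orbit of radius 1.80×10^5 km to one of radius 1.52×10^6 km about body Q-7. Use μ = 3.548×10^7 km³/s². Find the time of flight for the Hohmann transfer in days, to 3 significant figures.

t = 4.78 days

The Hohmann ellipse has a_t = (r₁ + r₂)/2 = 8.500×10^5 km.
Half the transfer-orbit period gives t = π√(a_t³/μ) = 4.133×10^5 s.
Converting: 4.133×10^5 s ÷ 86400 s/day = 4.78 days.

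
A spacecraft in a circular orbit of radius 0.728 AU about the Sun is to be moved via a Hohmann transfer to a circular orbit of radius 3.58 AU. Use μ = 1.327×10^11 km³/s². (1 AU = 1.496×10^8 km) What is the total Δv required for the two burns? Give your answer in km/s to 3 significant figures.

In km: r₁ = 0.728 × 1.496×10^8 = 1.089088×10^8 km; r₂ = 3.58 × 1.496×10^8 = 5.35568×10^8 km.
Semi-major axis of the transfer orbit: a_t = (1.089088×10^8 + 5.35568×10^8)/2 = 3.222384×10^8 km.
At r₁ the circular-orbit speed is v₁ = √(μ/r₁) = 34.91 km/s.
On the transfer ellipse at r₁, vis-viva equation gives v_p = √[μ(2/r₁ − 1/a_t)] = 45.00 km/s.
First burn Δv₁ = |v_p − v₁| = 10.09 km/s.
At r₂, v₂ = √(μ/r₂) = 15.741 km/s.
Transfer-orbit speed at r₂: v_a = √[μ(2/r₂ − 1/a_t)] = 9.1511 km/s.
Second burn Δv₂ = |v₂ − v_a| = 6.590 km/s.
Δv = Δv₁ + Δv₂ = 10.09 + 6.590 = 16.68 km/s.

Δv = 16.7 km/s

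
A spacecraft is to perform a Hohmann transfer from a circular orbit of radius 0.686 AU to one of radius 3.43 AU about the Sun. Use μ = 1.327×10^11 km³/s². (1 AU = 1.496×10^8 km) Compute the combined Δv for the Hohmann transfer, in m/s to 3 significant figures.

Δv = 17300 m/s

In km: r₁ = 0.686 × 1.496×10^8 = 1.026256×10^8 km; r₂ = 3.43 × 1.496×10^8 = 5.13128×10^8 km.
Semi-major axis of the transfer orbit: a_t = (1.026256×10^8 + 5.13128×10^8)/2 = 3.078768×10^8 km.
Circular speed at r₁: v₁ = √(μ/r₁) = √(1.327×10^11/1.026256×10^8) = 35.96 km/s.
On the transfer ellipse at r₁, vis-viva equation gives v_p = √[μ(2/r₁ − 1/a_t)] = 46.42 km/s.
First burn Δv₁ = |v_p − v₁| = 10.46 km/s.
Circular speed at r₂: v₂ = √(μ/r₂) = 16.0814 km/s.
Transfer-orbit speed at r₂: v_a = √[μ(2/r₂ − 1/a_t)] = 9.28457 km/s.
Second burn Δv₂ = |v₂ − v_a| = 6.797 km/s.
Δv = Δv₁ + Δv₂ = 10.46 + 6.797 = 17.26 km/s.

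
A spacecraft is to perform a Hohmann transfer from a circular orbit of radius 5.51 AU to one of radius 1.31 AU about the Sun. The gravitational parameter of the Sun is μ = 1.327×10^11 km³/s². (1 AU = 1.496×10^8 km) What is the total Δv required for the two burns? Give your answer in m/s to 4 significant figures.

Δv = 11880 m/s

In km: r₁ = 5.51 × 1.496×10^8 = 8.24296×10^8 km; r₂ = 1.31 × 1.496×10^8 = 1.95976×10^8 km.
Semi-major axis of the transfer orbit: a_t = (8.24296×10^8 + 1.95976×10^8)/2 = 5.10136×10^8 km.
Circular speed at r₁: v₁ = √(μ/r₁) = √(1.327×10^11/8.24296×10^8) = 12.688 km/s.
On the transfer ellipse at r₁, vis-viva gives v_a = √[μ(2/r₁ − 1/a_t)] = 7.8642 km/s.
First burn Δv₁ = |v_a − v₁| = 4.824 km/s.
Circular speed at r₂: v₂ = √(μ/r₂) = 26.0216 km/s.
Transfer-orbit speed at r₂: v_p = √[μ(2/r₂ − 1/a_t)] = 33.0775 km/s.
Second burn Δv₂ = |v₂ − v_p| = 7.056 km/s.
Δv = Δv₁ + Δv₂ = 4.824 + 7.056 = 11.88 km/s.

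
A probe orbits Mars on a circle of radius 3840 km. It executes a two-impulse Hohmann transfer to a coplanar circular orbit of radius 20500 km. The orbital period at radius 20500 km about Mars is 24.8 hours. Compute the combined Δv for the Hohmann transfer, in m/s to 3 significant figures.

From Kepler's third law T² = 4π²r³/μ at r = 20500 km, T = 24.8 hours = 24.8 × 3600 s = 89280 s: μ = 4π²r³/T² = 42669.0 km³/s².
Transfer-ellipse semi-major axis a_t = (r₁ + r₂)/2 = (3840 + 20500)/2 = 12170 km.
Circular speed at r₁: v₁ = √(μ/r₁) = √(42669.0/3840) = 3.33343 km/s.
Transfer-orbit speed at r₁ (vis-viva equation): v_p = √[μ(2/r₁ − 1/a_t)] = 4.32636 km/s.
First burn Δv₁ = |v_p − v₁| = 0.9929 km/s.
Circular speed at r₂: v₂ = √(μ/r₂) = 1.4427 km/s.
Transfer-orbit speed at r₂: v_a = √[μ(2/r₂ − 1/a_t)] = 0.81040 km/s.
Second burn Δv₂ = |v₂ − v_a| = 0.6323 km/s.
Δv = Δv₁ + Δv₂ = 0.9929 + 0.6323 = 1.625 km/s.

Δv = 1630 m/s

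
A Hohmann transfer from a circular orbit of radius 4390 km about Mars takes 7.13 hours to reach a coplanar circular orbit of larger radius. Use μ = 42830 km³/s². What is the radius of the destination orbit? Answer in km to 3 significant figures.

r₂ = 24000 km

Transfer time t = 7.13 hours = 25668 s, and t = π√(a_t³/μ).
So a_t = (μ t²/π²)^(1/3) = (42830 × (25668)² / π²)^(1/3) = 14193 km.
Since a_t = (r₁ + r₂)/2, r₂ = 2a_t − r₁ = 2×14193 − 4390 = 23996 km.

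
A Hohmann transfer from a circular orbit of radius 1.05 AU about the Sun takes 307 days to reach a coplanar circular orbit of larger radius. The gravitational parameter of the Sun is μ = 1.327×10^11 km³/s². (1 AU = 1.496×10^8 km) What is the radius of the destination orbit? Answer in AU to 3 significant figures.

r₂ = 1.78 AU

In km: r₁ = 1.05 × 1.496×10^8 = 1.5708×10^8 km.
Transfer time t = 307 days = 2.65248×10^7 s, and t = π√(a_t³/μ).
So a_t = (μ t²/π²)^(1/3) = (1.327×10^11 × (2.65248×10^7)² / π²)^(1/3) = 2.1149×10^8 km.
Since a_t = (r₁ + r₂)/2, r₂ = 2a_t − r₁ = 2×2.1149×10^8 − 1.5708×10^8 = 2.659×10^8 km.
In AU: r₂ = 2.659×10^8 / 1.496×10^8 = 1.78 AU.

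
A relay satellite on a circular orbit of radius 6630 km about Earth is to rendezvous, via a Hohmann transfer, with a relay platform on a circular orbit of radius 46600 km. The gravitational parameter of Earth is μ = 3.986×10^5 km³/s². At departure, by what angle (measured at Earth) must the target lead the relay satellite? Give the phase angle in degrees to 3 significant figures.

Transfer-ellipse semi-major axis a_t = (r₁ + r₂)/2 = (6630 + 46600)/2 = 26615 km.
The half-period of the transfer ellipse is t = π√(a_t³/μ) = 21610 s.
Target angular speed ω₂ = √(μ/r₂³) = 6.276×10^-5 rad/s.
Angle swept by the target during transfer: ω₂·t = 1.356 rad = 77.69°.
The relay satellite traverses 180° on the transfer ellipse, so the target must lead by 180° − 77.69° = 102°.

φ = 102°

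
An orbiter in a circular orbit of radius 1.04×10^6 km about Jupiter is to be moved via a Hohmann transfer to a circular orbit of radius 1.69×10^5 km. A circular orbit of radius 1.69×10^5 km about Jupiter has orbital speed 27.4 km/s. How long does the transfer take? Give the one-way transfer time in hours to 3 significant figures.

t = 36.4 hours

From the circular-orbit relation v² = μ/r at r = 1.69×10^5 km: μ = v²r = (27.4)² × 1.69×10^5 = 1.26878×10^8 km³/s².
The Hohmann ellipse has a_t = (r₁ + r₂)/2 = 6.045×10^5 km.
Transfer time t = π√(a_t³/μ) = π√((6.045×10^5)³ / 1.26878×10^8) = 1.311×10^5 s.
Converting: 1.311×10^5 s ÷ 3600 s/hour = 36.4 hours.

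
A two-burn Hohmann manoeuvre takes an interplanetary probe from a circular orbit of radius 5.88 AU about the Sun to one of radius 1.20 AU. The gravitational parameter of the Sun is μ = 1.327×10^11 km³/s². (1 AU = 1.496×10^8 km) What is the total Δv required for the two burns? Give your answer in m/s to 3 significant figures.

In km: r₁ = 5.88 × 1.496×10^8 = 8.79648×10^8 km; r₂ = 1.20 × 1.496×10^8 = 1.7952×10^8 km.
Semi-major axis of the transfer orbit: a_t = (8.79648×10^8 + 1.7952×10^8)/2 = 5.29584×10^8 km.
At r₁ the circular-orbit speed is v₁ = √(μ/r₁) = 12.282 km/s.
On the transfer ellipse at r₁, vis-viva gives v_a = √[μ(2/r₁ − 1/a_t)] = 7.1511 km/s.
First burn Δv₁ = |v_a − v₁| = 5.131 km/s.
Circular speed at r₂: v₂ = √(μ/r₂) = 27.188 km/s.
Transfer-orbit speed at r₂: v_p = √[μ(2/r₂ − 1/a_t)] = 35.040 km/s.
Second burn Δv₂ = |v₂ − v_p| = 7.852 km/s.
Δv = Δv₁ + Δv₂ = 5.131 + 7.852 = 12.98 km/s.

Δv = 13000 m/s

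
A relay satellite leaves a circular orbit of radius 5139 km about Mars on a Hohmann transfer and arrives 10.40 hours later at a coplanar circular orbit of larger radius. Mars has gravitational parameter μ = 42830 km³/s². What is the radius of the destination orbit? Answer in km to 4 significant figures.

r₂ = 31370 km

Transfer time t = 10.40 hours = 37440 s, and t = π√(a_t³/μ).
So a_t = (μ t²/π²)^(1/3) = (42830 × (37440)² / π²)^(1/3) = 18255 km.
Since a_t = (r₁ + r₂)/2, r₂ = 2a_t − r₁ = 2×18255 − 5139 = 31371 km.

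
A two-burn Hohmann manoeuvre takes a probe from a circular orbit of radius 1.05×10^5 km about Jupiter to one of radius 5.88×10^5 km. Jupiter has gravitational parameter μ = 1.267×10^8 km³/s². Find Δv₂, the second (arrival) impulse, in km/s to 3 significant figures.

The Hohmann ellipse has a_t = (r₁ + r₂)/2 = 3.465×10^5 km.
On the circular orbit at r = 5.880×10^5 km, v_c = √(μ/r) = 14.68 km/s.
Vis-viva on the transfer ellipse at r = 5.880×10^5 km gives v_t = √[μ(2/r − 1/a_t)] = 8.081 km/s.
Δv₂ = |v_t − v_c| = |8.081 − 14.68| = 6.599 km/s.

Δv₂ = 6.60 km/s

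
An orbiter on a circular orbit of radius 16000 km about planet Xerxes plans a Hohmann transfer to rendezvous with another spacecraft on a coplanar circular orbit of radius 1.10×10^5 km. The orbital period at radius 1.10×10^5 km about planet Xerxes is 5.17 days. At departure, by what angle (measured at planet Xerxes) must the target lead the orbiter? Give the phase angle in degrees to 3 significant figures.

φ = 102°

From Kepler's third law T² = 4π²r³/μ at r = 1.10×10^5 km, T = 5.17 days = 5.17 × 86400 s = 4.46688×10^5 s: μ = 4π²r³/T² = 2.63348×10^5 km³/s².
Semi-major axis of the transfer orbit: a_t = (16000 + 1.100×10^5)/2 = 63000 km.
The half-period of the transfer ellipse is t = π√(a_t³/μ) = 96805 s.
Target angular speed ω₂ = √(μ/r₂³) = 1.4066×10^-5 rad/s.
Angle swept by the target during transfer: ω₂·t = 1.3617 rad = 78.02°.
Arrival is 180° from departure on the ellipse, so φ = 180° − 78.02° = 102°.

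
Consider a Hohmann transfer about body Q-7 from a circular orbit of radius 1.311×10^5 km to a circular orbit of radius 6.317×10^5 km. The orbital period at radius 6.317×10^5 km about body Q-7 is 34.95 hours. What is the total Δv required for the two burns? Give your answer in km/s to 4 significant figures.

From Kepler's third law T² = 4π²r³/μ at r = 6.317×10^5 km, T = 34.95 hours = 34.95 × 3600 s = 1.2582×10^5 s: μ = 4π²r³/T² = 6.28627×10^8 km³/s².
Semi-major axis of the transfer orbit: a_t = (1.311×10^5 + 6.317×10^5)/2 = 3.814×10^5 km.
Circular speed at r₁: v₁ = √(μ/r₁) = √(6.28627×10^8/1.311×10^5) = 69.25 km/s.
Transfer-orbit speed at r₁ (vis-viva): v_p = √[μ(2/r₁ − 1/a_t)] = 89.12 km/s.
First burn Δv₁ = |v_p − v₁| = 19.87 km/s.
Circular speed at r₂: v₂ = √(μ/r₂) = 31.546 km/s.
Transfer-orbit speed at r₂: v_a = √[μ(2/r₂ − 1/a_t)] = 18.495 km/s.
Second burn Δv₂ = |v₂ − v_a| = 13.05 km/s.
Δv = Δv₁ + Δv₂ = 19.87 + 13.05 = 32.92 km/s.

Δv = 32.92 km/s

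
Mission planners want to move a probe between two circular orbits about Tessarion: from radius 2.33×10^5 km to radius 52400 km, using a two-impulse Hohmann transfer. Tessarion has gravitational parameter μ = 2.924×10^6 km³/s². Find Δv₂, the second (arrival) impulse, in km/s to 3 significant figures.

Semi-major axis of the transfer orbit: a_t = (2.330×10^5 + 52400)/2 = 1.427×10^5 km.
On the circular orbit at r = 52400 km, v_c = √(μ/r) = 7.470 km/s.
Transfer-orbit speed at the same r (vis-viva, a = a_t): v_t = √[μ(2/r − 1/a_t)] = 9.545 km/s.
Δv₂ = |v_t − v_c| = |9.545 − 7.470| = 2.075 km/s.

Δv₂ = 2.08 km/s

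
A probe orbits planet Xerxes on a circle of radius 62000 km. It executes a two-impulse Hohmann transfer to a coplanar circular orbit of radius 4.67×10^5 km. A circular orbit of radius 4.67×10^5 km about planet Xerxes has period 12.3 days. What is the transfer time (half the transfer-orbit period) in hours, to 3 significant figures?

t = 62.9 hours

From Kepler's third law T² = 4π²r³/μ at r = 4.67×10^5 km, T = 12.3 days = 12.3 × 86400 s = 1.06272×10^6 s: μ = 4π²r³/T² = 3.56019×10^6 km³/s².
The Hohmann ellipse has a_t = (r₁ + r₂)/2 = 2.645×10^5 km.
Half the transfer-orbit period gives t = π√(a_t³/μ) = 2.265×10^5 s.
Converting: 2.265×10^5 s ÷ 3600 s/hour = 62.9 hours.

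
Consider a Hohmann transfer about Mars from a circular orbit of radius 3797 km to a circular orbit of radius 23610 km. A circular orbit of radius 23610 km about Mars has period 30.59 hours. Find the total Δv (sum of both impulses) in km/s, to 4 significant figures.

Δv = 1.688 km/s

From Kepler's third law T² = 4π²r³/μ at r = 23610 km, T = 30.59 hours = 30.59 × 3600 s = 1.10124×10^5 s: μ = 4π²r³/T² = 42843.4 km³/s².
The Hohmann ellipse has a_t = (r₁ + r₂)/2 = 13703.5 km.
Circular speed at r₁: v₁ = √(μ/r₁) = √(42843.4/3797) = 3.359 km/s.
On the transfer ellipse at r₁, v² = μ(2/r − 1/a) gives v_p = √[μ(2/r₁ − 1/a_t)] = 4.409 km/s.
First burn Δv₁ = |v_p − v₁| = 1.050 km/s.
At r₂, v₂ = √(μ/r₂) = 1.3471 km/s.
Transfer-orbit speed at r₂: v_a = √[μ(2/r₂ − 1/a_t)] = 0.70909 km/s.
Second burn Δv₂ = |v₂ − v_a| = 0.6380 km/s.
Total Δv = Δv₁ + Δv₂ = 1.688 km/s.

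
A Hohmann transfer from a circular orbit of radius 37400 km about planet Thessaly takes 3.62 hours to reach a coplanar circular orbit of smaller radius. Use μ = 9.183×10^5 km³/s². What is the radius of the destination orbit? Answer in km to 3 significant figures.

Transfer time t = 3.62 hours = 13032 s, and t = π√(a_t³/μ).
So a_t = (μ t²/π²)^(1/3) = (9.183×10^5 × (13032)² / π²)^(1/3) = 25094 km.
Since a_t = (r₁ + r₂)/2, r₂ = 2a_t − r₁ = 2×25094 − 37400 = 12788 km.

r₂ = 12800 km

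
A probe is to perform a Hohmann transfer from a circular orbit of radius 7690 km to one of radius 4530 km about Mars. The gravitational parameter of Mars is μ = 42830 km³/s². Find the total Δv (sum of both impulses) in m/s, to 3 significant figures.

Δv = 703 m/s

The Hohmann ellipse has a_t = (r₁ + r₂)/2 = 6110 km.
At r₁ the circular-orbit speed is v₁ = √(μ/r₁) = 2.359994 km/s.
On the transfer ellipse at r₁, v² = μ(2/r − 1/a) gives v_a = √[μ(2/r₁ − 1/a_t)] = 2.032073 km/s.
First burn Δv₁ = |v_a − v₁| = 0.327921 km/s.
At r₂, v₂ = √(μ/r₂) = 3.074857 km/s.
Transfer-orbit speed at r₂: v_p = √[μ(2/r₂ − 1/a_t)] = 3.449590 km/s.
Second burn Δv₂ = |v₂ − v_p| = 0.374733 km/s.
Total Δv = Δv₁ + Δv₂ = 0.7027 km/s.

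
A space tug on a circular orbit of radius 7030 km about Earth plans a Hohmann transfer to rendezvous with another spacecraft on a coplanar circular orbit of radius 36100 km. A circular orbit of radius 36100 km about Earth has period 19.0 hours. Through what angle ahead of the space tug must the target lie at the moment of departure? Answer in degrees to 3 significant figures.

From Kepler's third law T² = 4π²r³/μ at r = 36100 km, T = 19.0 hours = 19.0 × 3600 s = 68400 s: μ = 4π²r³/T² = 3.96980×10^5 km³/s².
Semi-major axis of the transfer orbit: a_t = (7030 + 36100)/2 = 21565 km.
Transfer time t = π√(a_t³/μ) = 15790 s.
Target angular speed ω₂ = √(μ/r₂³) = 9.186×10^-5 rad/s.
Angle swept by the target during transfer: ω₂·t = 1.4505 rad = 83.11°.
The space tug traverses 180° on the transfer ellipse, so the target must lead by 180° − 83.11° = 96.9°.

φ = 96.9°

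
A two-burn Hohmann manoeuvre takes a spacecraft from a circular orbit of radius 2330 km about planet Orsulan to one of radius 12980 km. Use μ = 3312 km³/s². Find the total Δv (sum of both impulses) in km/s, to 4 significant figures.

Δv = 0.5867 km/s

Semi-major axis of the transfer orbit: a_t = (2330 + 12980)/2 = 7655 km.
At r₁ the circular-orbit speed is v₁ = √(μ/r₁) = 1.19225 km/s.
Transfer-orbit speed at r₁ (vis-viva): v_p = √[μ(2/r₁ − 1/a_t)] = 1.55250 km/s.
First burn Δv₁ = |v_p − v₁| = 0.36025 km/s.
At r₂, v₂ = √(μ/r₂) = 0.505135 km/s.
Transfer-orbit speed at r₂: v_a = √[μ(2/r₂ − 1/a_t)] = 0.278685 km/s.
Second burn Δv₂ = |v₂ − v_a| = 0.22645 km/s.
Total Δv = Δv₁ + Δv₂ = 0.5867 km/s.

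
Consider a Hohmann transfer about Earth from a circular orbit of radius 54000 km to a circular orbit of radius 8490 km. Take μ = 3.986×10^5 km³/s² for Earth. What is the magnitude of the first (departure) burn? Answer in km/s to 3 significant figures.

The Hohmann ellipse has a_t = (r₁ + r₂)/2 = 31245 km.
Circular speed at r = 54000 km: v_c = √(μ/r) = 2.717 km/s.
Transfer-orbit speed at the same r (vis-viva, a = a_t): v_t = √[μ(2/r − 1/a_t)] = 1.416 km/s.
Δv₁ = |v_t − v_c| = |1.416 − 2.717| = 1.301 km/s.

Δv₁ = 1.30 km/s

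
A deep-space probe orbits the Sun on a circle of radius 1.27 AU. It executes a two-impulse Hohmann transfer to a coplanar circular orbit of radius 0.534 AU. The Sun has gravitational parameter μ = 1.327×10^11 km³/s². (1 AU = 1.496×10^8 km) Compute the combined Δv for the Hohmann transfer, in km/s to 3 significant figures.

Δv = 13.7 km/s

In km: r₁ = 1.27 × 1.496×10^8 = 1.89992×10^8 km; r₂ = 0.534 × 1.496×10^8 = 7.98864×10^7 km.
Transfer-ellipse semi-major axis a_t = (r₁ + r₂)/2 = (1.89992×10^8 + 7.98864×10^7)/2 = 1.349392×10^8 km.
At r₁ the circular-orbit speed is v₁ = √(μ/r₁) = 26.4282 km/s.
Transfer-orbit speed at r₁ (vis-viva equation): v_a = √[μ(2/r₁ − 1/a_t)] = 20.3346 km/s.
First burn Δv₁ = |v_a − v₁| = 6.094 km/s.
Circular speed at r₂: v₂ = √(μ/r₂) = 40.7567 km/s.
Transfer-orbit speed at r₂: v_p = √[μ(2/r₂ − 1/a_t)] = 48.3613 km/s.
Second burn Δv₂ = |v₂ − v_p| = 7.605 km/s.
Total Δv = Δv₁ + Δv₂ = 13.70 km/s.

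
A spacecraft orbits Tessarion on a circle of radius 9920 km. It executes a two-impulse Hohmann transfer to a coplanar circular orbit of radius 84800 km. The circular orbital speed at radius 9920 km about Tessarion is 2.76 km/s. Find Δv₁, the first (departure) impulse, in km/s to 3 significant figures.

From the circular-orbit relation v² = μ/r at r = 9920 km: μ = v²r = (2.76)² × 9920 = 75566.6 km³/s².
The Hohmann ellipse has a_t = (r₁ + r₂)/2 = 47360 km.
On the circular orbit at r = 9920 km, v_c = √(μ/r) = 2.7600 km/s.
Transfer-orbit speed at the same r (vis-viva, a = a_t): v_t = √[μ(2/r − 1/a_t)] = 3.6932 km/s.
Δv₁ = |v_t − v_c| = |3.6932 − 2.7600| = 0.9332 km/s.

Δv₁ = 0.933 km/s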